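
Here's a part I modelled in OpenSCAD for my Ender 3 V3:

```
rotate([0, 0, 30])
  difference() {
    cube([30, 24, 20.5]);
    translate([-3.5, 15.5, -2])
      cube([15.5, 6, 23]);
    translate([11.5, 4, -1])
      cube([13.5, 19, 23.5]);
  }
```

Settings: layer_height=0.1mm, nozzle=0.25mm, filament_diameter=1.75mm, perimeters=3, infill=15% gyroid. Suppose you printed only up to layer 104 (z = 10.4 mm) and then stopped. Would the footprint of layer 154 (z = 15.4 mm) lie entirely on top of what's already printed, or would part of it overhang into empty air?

Compare the two slices. At z = 10.4: the 30×24 cube contributes its full rectangle (area 720.00 mm²); the cube at (-3.5, 15.5) is present — its section is the full 15.5×6 rectangle (area 93.00 mm²); the cube at (11.5, 4) is present — its section is the full 13.5×19 rectangle (area 256.50 mm²); Subtracting the remaining from the first: starting from the 30×24 cube (720.00 mm²), the 15.5×6 cube at (-3.5, 15.5) partially overlaps it — only the 72.00 mm² overlap (of its 93.00 mm²) is removed, clipping the outline; the 13.5×19 cube at (11.5, 4) partially overlaps it — only the 253.50 mm² overlap (of its 256.50 mm²) is removed, clipping the outline — area = 394.50 mm²; (whole slice rotated 30° about Z — lengths, areas and connectivity unchanged). At z = 15.4: the 30×24 cube contributes its full rectangle (area 720.00 mm²); the cube at (-3.5, 15.5) is present — its section is the full 15.5×6 rectangle (area 93.00 mm²); the 13.5×19 cube at (11.5, 4) contributes its full rectangle (area 256.50 mm²); After the difference (first − rest): starting from the 30×24 cube (720.00 mm²), the 15.5×6 cube at (-3.5, 15.5) partially overlaps it — only the 72.00 mm² overlap (of its 93.00 mm²) is removed, clipping the outline; the 13.5×19 cube at (11.5, 4) partially overlaps it — only the 253.50 mm² overlap (of its 256.50 mm²) is removed, clipping the outline — area = 394.50 mm²; (whole slice rotated 30° about Z — lengths, areas and connectivity unchanged). Checking containment: the cross-section at z = 15.4 is a subset of the cross-section at z = 10.4.

entirely on top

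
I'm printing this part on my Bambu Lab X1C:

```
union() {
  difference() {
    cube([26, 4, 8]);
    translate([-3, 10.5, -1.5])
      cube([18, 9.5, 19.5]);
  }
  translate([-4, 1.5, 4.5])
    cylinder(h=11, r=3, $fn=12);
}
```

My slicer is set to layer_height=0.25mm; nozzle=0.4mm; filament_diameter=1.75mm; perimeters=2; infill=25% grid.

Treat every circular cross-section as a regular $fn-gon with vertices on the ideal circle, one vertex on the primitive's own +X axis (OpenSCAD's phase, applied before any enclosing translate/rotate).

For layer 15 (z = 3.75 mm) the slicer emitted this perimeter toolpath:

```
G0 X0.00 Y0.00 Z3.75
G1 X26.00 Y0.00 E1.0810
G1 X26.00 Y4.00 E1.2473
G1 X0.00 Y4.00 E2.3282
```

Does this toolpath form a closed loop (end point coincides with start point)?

Start point (G0): (0.00, 0.00). End point (last G1): the path does not return to the start — open.

no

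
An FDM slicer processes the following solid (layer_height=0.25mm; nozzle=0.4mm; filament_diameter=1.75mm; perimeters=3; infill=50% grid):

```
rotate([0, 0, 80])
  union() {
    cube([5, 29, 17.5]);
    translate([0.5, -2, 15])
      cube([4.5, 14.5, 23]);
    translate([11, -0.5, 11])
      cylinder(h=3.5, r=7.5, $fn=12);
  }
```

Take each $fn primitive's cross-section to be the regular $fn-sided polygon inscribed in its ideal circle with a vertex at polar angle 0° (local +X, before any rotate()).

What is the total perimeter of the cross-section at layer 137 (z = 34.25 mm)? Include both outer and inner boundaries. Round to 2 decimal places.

38.00 mm

At z = 34.25 mm: the cube is not intersected at this z (z outside [0, 17.5]); the 4.5×14.5 cube at (0.5, -2) contributes its full rectangle (perimeter 38.00 mm); the cylinder at (11, -0.5) is not intersected at this z (z outside [11, 14.5]); Taking the union: only the 4.5×14.5 cube at (0.5, -2) is present, so the union is just that shape — boundary = 38.00 mm; (whole slice rotated 80° about Z — lengths, areas and connectivity unchanged). Overall, the cross-section is a single solid region. Total boundary length (outer) = 38.00 mm.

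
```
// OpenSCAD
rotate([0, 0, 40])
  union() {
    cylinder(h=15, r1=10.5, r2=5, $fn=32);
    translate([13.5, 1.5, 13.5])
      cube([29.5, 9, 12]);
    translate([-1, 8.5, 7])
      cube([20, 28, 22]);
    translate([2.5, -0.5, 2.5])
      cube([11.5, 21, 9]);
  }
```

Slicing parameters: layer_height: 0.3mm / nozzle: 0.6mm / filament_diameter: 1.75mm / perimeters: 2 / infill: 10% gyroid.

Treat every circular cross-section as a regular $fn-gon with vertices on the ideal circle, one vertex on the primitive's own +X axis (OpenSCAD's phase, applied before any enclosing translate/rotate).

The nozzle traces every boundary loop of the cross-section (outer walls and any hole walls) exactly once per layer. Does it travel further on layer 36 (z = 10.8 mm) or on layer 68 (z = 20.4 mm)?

layer 68 (z = 20.4 mm)

Layer 36 (z = 10.8): the cone: at t=0.720 of its height the radius interpolates to r₁+(r₂−r₁)t = 6.540, giving a regular 32-gon of that circumradius (perimeter = 2·32·6.540·sin(180°/32) = 41.03 mm); the cube at (13.5, 1.5) is not intersected at this z (z outside [13.5, 25.5]); the 20×28 cube at (-1, 8.5) contributes its full rectangle (perimeter 96.00 mm); the cube at (2.5, -0.5) is present — its section is the full 11.5×21 rectangle (perimeter 65.00 mm); Merging all regions: the regions partially overlap (shared area 157.50 mm²), so the edge portions inside another operand are dropped and the merged outline is re-measured after clipping — boundary = 136.29 mm; (whole slice rotated 40° about Z — lengths, areas and connectivity unchanged). So its perimeter = 136.29 mm. Layer 68 (z = 20.4): the cone is absent (z outside [0, 15]); the 29.5×9 cube at (13.5, 1.5) contributes its full rectangle (perimeter 77.00 mm); the cube at (-1, 8.5) (footprint 20×28) is included at this height (perimeter 96.00 mm); the cube at (2.5, -0.5) does not reach this height (z outside [2.5, 11.5]); Merging all regions: the regions partially overlap (shared area 11.00 mm²), so the edge portions inside another operand are dropped and the merged outline is re-measured after clipping — boundary = 158.00 mm; (rotated 40° about Z; rotation is an isometry so areas/perimeters/island counts are preserved). So its perimeter = 158.00 mm. Layer 68 is larger (158.00 vs 136.29 mm).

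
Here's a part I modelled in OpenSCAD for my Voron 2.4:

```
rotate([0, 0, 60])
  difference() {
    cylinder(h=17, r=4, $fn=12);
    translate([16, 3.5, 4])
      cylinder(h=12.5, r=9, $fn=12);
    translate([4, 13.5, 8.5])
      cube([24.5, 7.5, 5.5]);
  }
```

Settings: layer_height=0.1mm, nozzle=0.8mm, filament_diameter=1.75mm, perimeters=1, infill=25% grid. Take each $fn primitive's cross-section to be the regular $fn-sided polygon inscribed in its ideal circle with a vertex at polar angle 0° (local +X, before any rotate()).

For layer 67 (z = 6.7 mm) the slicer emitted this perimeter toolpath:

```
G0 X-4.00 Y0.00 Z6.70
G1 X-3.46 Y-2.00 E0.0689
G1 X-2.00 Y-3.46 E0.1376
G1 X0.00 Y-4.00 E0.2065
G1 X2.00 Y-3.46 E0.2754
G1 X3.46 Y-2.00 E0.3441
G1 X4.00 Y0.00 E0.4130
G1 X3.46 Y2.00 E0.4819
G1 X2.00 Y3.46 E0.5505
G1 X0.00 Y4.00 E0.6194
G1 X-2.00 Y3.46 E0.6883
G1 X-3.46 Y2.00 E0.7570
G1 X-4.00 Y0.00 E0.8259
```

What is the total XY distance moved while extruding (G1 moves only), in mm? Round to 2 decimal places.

24.83 mm

Sum the Euclidean lengths of each G1 segment: total = 24.83 mm.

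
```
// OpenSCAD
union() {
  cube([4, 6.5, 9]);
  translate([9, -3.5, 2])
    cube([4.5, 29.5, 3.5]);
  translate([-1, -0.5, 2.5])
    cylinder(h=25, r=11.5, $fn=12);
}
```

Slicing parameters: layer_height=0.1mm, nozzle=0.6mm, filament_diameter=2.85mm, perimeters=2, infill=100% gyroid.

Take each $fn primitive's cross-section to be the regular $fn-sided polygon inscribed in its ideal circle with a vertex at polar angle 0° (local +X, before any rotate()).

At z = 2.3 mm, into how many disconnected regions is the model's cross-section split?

At z = 2.3 mm: the cube (footprint 4×6.5) is included at this height; the cube at (9, -3.5) is present — its section is the full 4.5×29.5 rectangle; the cylinder at (-1, -0.5) does not reach this height (z outside [2.5, 27.5]); Combining (union): the 2 present regions are separate (no shared area or edge), so areas and boundary lengths simply add and each stays a separate island — 2 connected regions. The result has 2 disconnected regions.

2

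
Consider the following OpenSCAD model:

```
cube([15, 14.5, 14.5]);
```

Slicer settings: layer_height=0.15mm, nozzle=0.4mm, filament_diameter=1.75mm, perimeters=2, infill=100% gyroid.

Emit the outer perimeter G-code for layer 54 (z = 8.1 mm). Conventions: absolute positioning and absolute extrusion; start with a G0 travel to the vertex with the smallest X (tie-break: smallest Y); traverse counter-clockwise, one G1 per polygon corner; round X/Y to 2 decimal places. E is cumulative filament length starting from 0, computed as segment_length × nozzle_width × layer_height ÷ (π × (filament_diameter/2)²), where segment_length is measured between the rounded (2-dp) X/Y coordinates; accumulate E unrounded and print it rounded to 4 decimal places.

G0 X0.00 Y0.00 Z8.10
G1 X15.00 Y0.00 E0.3742
G1 X15.00 Y14.50 E0.7359
G1 X0.00 Y14.50 E1.1101
G1 X0.00 Y0.00 E1.4718

At z = 8.1 mm: the 15×14.5 cube contributes its full rectangle. The outline is a single polygon with 4 vertices. Extrusion per mm of travel: 0.4 × 0.15 / (π × 0.875²) = 0.024945. Accumulating E over each segment gives final E = 1.4718.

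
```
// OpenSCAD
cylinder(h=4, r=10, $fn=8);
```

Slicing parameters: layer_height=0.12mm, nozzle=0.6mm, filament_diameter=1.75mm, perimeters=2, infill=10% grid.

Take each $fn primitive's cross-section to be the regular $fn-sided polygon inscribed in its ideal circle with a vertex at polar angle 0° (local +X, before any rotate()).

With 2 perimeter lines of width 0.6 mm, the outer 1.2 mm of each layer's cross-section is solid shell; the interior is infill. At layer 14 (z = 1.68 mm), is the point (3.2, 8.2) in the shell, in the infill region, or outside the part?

shell

At z = 1.68 mm: the r=10 cylinder contributes a regular 8-gon of circumradius 10. Overall, the cross-section is a single solid region. The nearest boundary edge runs (7.07, 7.07)→(0.00, 10.00); distance from the point to it = 0.44 mm. The point is inside the cross-section, 0.44 mm from the nearest boundary — within the 1.2 mm shell band (2 × 0.6).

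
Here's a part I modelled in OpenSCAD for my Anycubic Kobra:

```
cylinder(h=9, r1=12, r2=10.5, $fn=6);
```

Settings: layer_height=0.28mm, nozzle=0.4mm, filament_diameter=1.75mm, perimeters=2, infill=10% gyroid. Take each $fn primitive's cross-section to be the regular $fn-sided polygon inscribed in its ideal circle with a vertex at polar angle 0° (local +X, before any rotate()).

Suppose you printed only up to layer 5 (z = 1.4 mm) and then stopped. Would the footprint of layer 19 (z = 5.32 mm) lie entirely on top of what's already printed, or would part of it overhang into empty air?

Compare the two slices. At z = 1.4: the cone: at t=0.156 of its height the radius interpolates to r₁+(r₂−r₁)t = 11.767, giving a regular 6-gon of that circumradius (area = (6/2)·11.767²·sin(360°/6) = 359.72 mm²). At z = 5.32: the cone (r1=12→r2=10.5) has section circumradius 11.113 here — a regular 6-gon (area = (6/2)·11.113²·sin(360°/6) = 320.88 mm²). Checking containment: the cross-section at z = 5.32 is a subset of the cross-section at z = 1.4.

entirely on top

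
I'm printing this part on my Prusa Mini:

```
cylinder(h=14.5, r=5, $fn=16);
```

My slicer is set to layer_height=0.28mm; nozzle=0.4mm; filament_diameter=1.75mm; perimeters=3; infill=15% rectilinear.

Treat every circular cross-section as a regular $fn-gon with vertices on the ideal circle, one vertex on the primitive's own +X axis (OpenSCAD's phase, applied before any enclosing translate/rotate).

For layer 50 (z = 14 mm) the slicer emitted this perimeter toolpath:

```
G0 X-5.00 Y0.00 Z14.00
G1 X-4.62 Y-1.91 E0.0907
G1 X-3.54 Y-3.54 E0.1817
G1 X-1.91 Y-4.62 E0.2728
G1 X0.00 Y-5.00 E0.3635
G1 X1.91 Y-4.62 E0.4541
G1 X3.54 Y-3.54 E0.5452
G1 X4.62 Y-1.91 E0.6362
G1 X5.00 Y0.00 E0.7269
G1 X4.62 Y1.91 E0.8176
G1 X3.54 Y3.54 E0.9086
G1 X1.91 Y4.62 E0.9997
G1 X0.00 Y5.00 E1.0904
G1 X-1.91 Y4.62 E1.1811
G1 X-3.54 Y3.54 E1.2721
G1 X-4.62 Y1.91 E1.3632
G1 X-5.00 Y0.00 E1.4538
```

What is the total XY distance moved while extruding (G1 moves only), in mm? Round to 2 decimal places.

31.22 mm

Sum the Euclidean lengths of each G1 segment: total = 31.22 mm.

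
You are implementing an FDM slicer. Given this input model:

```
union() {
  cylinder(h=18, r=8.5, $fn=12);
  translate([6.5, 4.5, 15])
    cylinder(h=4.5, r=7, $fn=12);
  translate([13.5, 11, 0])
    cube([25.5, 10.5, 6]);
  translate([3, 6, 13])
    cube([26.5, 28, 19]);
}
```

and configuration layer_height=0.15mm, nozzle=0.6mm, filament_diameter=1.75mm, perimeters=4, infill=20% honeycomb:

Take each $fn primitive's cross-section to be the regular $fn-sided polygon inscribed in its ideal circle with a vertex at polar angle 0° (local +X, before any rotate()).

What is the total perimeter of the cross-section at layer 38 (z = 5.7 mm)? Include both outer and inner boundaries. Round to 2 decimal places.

At z = 5.7 mm: the r=8.5 cylinder gives a regular 12-gon of circumradius 8.5 (constant along its height) (perimeter = 2·12·8.500·sin(180°/12) = 52.80 mm); the cylinder at (6.5, 4.5) does not reach this height (z outside [15, 19.5]); the cube at (13.5, 11) is present — its section is the full 25.5×10.5 rectangle (perimeter 72.00 mm); the cube at (3, 6) does not reach this height (z outside [13, 32]); Combining (union): the 2 present regions are separate (no shared area or edge), so areas and boundary lengths simply add and each stays a separate island — boundary = 124.80 mm. Overall, the cross-section has 2 separate islands. Total boundary length (outer) = 124.80 mm.

124.80 mm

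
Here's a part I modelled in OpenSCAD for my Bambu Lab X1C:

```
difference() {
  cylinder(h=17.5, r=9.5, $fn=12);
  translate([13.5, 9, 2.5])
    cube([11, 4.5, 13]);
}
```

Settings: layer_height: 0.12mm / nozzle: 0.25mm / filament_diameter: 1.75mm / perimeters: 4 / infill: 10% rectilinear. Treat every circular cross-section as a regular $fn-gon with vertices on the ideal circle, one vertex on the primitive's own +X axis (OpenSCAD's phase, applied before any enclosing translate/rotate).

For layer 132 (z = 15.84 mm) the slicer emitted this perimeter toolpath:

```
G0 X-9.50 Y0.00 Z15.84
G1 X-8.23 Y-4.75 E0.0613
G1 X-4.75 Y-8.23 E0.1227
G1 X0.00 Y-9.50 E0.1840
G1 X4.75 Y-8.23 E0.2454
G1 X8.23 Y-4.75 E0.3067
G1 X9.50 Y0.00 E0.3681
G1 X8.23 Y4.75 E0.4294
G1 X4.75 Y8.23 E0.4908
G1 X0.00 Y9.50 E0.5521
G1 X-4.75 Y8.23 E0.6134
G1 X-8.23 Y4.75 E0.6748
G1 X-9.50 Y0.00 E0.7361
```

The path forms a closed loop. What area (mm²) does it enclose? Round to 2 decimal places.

270.84 mm²

Apply the shoelace formula to the sequence of (X, Y) vertices; enclosed area = 270.84 mm².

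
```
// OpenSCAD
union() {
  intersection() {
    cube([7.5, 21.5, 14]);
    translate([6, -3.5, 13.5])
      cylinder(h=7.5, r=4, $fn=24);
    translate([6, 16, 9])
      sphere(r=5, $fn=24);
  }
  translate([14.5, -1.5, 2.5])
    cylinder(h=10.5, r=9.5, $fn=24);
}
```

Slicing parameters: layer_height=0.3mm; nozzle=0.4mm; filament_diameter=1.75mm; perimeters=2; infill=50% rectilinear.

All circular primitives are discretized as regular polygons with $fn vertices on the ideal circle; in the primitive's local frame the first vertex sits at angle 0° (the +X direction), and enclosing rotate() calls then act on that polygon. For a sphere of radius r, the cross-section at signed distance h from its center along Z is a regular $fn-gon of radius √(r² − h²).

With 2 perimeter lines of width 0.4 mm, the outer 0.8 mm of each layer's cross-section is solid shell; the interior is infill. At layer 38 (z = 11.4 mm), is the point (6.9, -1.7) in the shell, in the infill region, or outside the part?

At z = 11.4 mm: the cube (footprint 7.5×21.5) is included at this height; the cylinder at (6, -3.5) does not reach this height (z outside [13.5, 21]); the r=5 sphere at (6, 16) contributes a regular 24-gon of circumradius √(5²−2.4²) = 4.386; After intersecting: at least one operand is absent at this height, so nothing remains; the cylinder at (14.5, -1.5): section is a regular 24-gon, circumradius r=9.5; Taking the union: only the r=9.5 cylinder at (14.5, -1.5) is present, so the union is just that shape — 1 connected region. Overall, the cross-section is a single solid region. The nearest boundary edge runs (5.00, -1.50)→(5.32, -3.96); distance from the point to it = 1.86 mm. The point is inside the cross-section and 1.86 mm from the nearest boundary — more than the 0.8 mm shell width (2 × 0.4), so it's in the infill interior.

infill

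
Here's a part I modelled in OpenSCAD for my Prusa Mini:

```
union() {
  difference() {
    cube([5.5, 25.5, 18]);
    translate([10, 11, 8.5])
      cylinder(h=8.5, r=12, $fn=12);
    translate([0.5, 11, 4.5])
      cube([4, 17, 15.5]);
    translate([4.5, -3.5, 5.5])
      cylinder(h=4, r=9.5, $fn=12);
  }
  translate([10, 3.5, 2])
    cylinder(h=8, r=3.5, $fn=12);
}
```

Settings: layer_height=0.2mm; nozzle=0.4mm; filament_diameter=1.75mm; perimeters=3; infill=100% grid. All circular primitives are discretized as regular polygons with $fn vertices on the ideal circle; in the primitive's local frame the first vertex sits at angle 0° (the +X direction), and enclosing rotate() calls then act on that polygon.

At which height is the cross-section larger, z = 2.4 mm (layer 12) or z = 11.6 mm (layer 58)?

Layer 12 (z = 2.4): the cube is present — its section is the full 5.5×25.5 rectangle (area 140.25 mm²); the cylinder at (10, 11) does not reach this height (z outside [8.5, 17]); the cube at (0.5, 11) does not reach this height (z outside [4.5, 20]); the cylinder at (4.5, -3.5) is not intersected at this z (z outside [5.5, 9.5]); After the difference (first − rest): none of the subtracted shapes is present at this height, so the 5.5×25.5 cube is unchanged — area = 140.25 mm²; the r=3.5 cylinder at (10, 3.5) contributes a regular 12-gon of circumradius 3.5 (area = (12/2)·3.500²·sin(360°/12) = 36.75 mm²); Merging all regions: the 2 present regions are separate (no shared area or edge), so areas and boundary lengths simply add and each stays a separate island — area = 177.00 mm². So its area = 177.00 mm². Layer 58 (z = 11.6): the cube is present — its section is the full 5.5×25.5 rectangle (area 140.25 mm²); the cylinder at (10, 11): section is a regular 12-gon, circumradius r=12 (area = (12/2)·12.000²·sin(360°/12) = 432.00 mm²); the cube at (0.5, 11) is present — its section is the full 4×17 rectangle (area 68.00 mm²); the cylinder at (4.5, -3.5) does not reach this height (z outside [5.5, 9.5]); Taking the first minus the rest: starting from the 5.5×25.5 cube (140.25 mm²), the r=12 cylinder at (10, 11) partially overlaps it — only the 98.92 mm² overlap (of its 432.00 mm²) is removed, clipping the outline; the 4×17 cube at (0.5, 11) partially overlaps it — only the 22.52 mm² overlap (of its 68.00 mm²) is removed, clipping the outline — area = 18.81 mm²; the cylinder at (10, 3.5) does not reach this height (z outside [2, 10]); Combining (union): only that combined region is present, so the union is just that shape — area = 18.81 mm². So its area = 18.81 mm². Layer 12 is larger (177.00 vs 18.81 mm²).

layer 12 (z = 2.4 mm)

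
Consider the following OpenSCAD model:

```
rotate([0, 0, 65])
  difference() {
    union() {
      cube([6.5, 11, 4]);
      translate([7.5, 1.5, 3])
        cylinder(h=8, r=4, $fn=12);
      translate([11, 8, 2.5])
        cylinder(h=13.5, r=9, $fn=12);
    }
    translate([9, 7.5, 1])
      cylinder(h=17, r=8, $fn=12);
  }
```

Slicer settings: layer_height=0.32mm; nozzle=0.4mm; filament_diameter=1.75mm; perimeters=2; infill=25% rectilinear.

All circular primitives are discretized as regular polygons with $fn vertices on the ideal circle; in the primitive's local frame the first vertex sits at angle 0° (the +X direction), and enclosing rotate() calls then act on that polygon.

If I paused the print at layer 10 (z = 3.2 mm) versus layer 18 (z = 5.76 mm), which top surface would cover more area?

layer 10 (z = 3.2 mm)

Layer 10 (z = 3.2): the cube (footprint 6.5×11) is included at this height (area 71.50 mm²); the r=4 cylinder at (7.5, 1.5) gives a regular 12-gon of circumradius 4 (constant along its height) (area = (12/2)·4.000²·sin(360°/12) = 48.00 mm²); the r=9 cylinder at (11, 8) contributes a regular 12-gon of circumradius 9 (area = (12/2)·9.000²·sin(360°/12) = 243.00 mm²); Merging all regions: the regions partially overlap — summed areas 362.50 mm² minus the doubly-counted overlap 72.34 mm² gives 290.16 mm² — area = 290.16 mm²; the r=8 cylinder at (9, 7.5) gives a regular 12-gon of circumradius 8 (constant along its height) (area = (12/2)·8.000²·sin(360°/12) = 192.00 mm²); Subtracting the remaining from the first: starting from the result so far (290.16 mm²), the r=8 cylinder at (9, 7.5) partially overlaps it — only the 190.81 mm² overlap (of its 192.00 mm²) is removed, clipping the outline — area = 99.35 mm²; (rotated 65° about Z; rotation is an isometry so areas/perimeters/island counts are preserved). So its area = 99.35 mm². Layer 18 (z = 5.76): the cube does not reach this height (z outside [0, 4]); the r=4 cylinder at (7.5, 1.5) gives a regular 12-gon of circumradius 4 (constant along its height) (area = (12/2)·4.000²·sin(360°/12) = 48.00 mm²); the r=9 cylinder at (11, 8) contributes a regular 12-gon of circumradius 9 (area = (12/2)·9.000²·sin(360°/12) = 243.00 mm²); Combining (union): the regions partially overlap — summed areas 291.00 mm² minus the doubly-counted overlap 32.58 mm² gives 258.42 mm² — area = 258.42 mm²; the r=8 cylinder at (9, 7.5) contributes a regular 12-gon of circumradius 8 (area = (12/2)·8.000²·sin(360°/12) = 192.00 mm²); Subtracting the remaining from the first: starting from that combined region (258.42 mm²), the r=8 cylinder at (9, 7.5) partially overlaps it — only the 181.92 mm² overlap (of its 192.00 mm²) is removed, clipping the outline — area = 76.50 mm²; (rotated 65° about Z; rotation is an isometry so areas/perimeters/island counts are preserved). So its area = 76.50 mm². Layer 10 is larger (99.35 vs 76.50 mm²).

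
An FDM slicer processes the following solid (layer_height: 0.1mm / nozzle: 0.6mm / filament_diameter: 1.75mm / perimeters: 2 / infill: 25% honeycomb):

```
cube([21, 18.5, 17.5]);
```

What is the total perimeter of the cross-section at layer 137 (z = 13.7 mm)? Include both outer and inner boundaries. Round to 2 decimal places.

At z = 13.7 mm: the cube (footprint 21×18.5) is included at this height (perimeter 79.00 mm). Overall, the cross-section is a single solid region. Total boundary length (outer) = 79.00 mm.

79.00 mm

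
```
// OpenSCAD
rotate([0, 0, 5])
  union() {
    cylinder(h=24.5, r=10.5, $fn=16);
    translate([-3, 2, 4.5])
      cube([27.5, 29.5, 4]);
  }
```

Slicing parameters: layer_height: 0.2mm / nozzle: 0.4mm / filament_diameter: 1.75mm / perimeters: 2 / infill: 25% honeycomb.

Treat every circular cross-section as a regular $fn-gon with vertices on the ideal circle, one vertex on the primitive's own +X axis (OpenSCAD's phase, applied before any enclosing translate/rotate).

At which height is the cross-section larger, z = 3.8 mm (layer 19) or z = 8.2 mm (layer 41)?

Layer 19 (z = 3.8): the r=10.5 cylinder contributes a regular 16-gon of circumradius 10.5 (area = (16/2)·10.500²·sin(360°/16) = 337.53 mm²); the cube at (-3, 2) is absent (z outside [4.5, 8.5]); Merging all regions: only the r=10.5 cylinder is present, so the union is just that shape — area = 337.53 mm²; (whole slice rotated 5° about Z — lengths, areas and connectivity unchanged). So its area = 337.53 mm². Layer 41 (z = 8.2): the r=10.5 cylinder gives a regular 16-gon of circumradius 10.5 (constant along its height) (area = (16/2)·10.500²·sin(360°/16) = 337.53 mm²); the 27.5×29.5 cube at (-3, 2) contributes its full rectangle (area 811.25 mm²); Taking the union: the regions partially overlap — summed areas 1148.78 mm² minus the doubly-counted overlap 88.38 mm² gives 1060.39 mm² — area = 1060.39 mm²; (rotated 5° about Z; rotation is an isometry so areas/perimeters/island counts are preserved). So its area = 1060.39 mm². Layer 41 is larger (1060.39 vs 337.53 mm²).

layer 41 (z = 8.2 mm)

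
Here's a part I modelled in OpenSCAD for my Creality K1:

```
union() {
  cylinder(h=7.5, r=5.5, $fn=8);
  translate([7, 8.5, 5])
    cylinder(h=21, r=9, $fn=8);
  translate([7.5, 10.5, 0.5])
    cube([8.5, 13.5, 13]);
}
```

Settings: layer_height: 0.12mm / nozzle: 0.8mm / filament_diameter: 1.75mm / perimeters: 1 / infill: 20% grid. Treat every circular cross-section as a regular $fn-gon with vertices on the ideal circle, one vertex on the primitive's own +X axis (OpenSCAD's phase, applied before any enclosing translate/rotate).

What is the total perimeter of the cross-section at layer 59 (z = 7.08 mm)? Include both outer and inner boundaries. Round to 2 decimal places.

89.74 mm

At z = 7.08 mm: the r=5.5 cylinder gives a regular 8-gon of circumradius 5.5 (constant along its height) (perimeter = 2·8·5.500·sin(180°/8) = 33.68 mm); the r=9 cylinder at (7, 8.5) gives a regular 8-gon of circumradius 9 (constant along its height) (perimeter = 2·8·9.000·sin(180°/8) = 55.11 mm); the cube at (7.5, 10.5) (footprint 8.5×13.5) is included at this height (perimeter 44.00 mm); Merging all regions: the regions partially overlap (shared area 51.30 mm²), so the edge portions inside another operand are dropped and the merged outline is re-measured after clipping — boundary = 89.74 mm. Overall, the cross-section is a single solid region. Total boundary length (outer) = 89.74 mm.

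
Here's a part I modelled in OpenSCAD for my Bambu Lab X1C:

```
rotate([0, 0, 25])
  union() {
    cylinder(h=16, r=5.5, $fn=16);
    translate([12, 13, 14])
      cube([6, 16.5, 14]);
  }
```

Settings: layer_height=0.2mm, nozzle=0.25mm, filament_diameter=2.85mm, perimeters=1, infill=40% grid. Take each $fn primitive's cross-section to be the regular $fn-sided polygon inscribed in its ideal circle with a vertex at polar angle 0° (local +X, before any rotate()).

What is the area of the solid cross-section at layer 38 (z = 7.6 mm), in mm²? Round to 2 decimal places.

At z = 7.6 mm: the cylinder: section is a regular 16-gon, circumradius r=5.5 (area = (16/2)·5.500²·sin(360°/16) = 92.61 mm²); the cube at (12, 13) is not intersected at this z (z outside [14, 28]); Merging all regions: only the r=5.5 cylinder is present, so the union is just that shape — area = 92.61 mm²; (whole slice rotated 25° about Z — lengths, areas and connectivity unchanged). Overall, the cross-section is a single solid region. Net area = 92.61 mm².

92.61 mm²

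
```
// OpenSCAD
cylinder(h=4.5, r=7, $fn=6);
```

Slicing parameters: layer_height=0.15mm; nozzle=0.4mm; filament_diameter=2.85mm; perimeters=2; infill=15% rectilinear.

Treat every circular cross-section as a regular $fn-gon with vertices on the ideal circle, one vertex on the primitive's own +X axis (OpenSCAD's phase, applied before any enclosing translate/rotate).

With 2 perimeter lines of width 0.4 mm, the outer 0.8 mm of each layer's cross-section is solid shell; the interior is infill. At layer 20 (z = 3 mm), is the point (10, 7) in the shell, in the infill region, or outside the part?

outside

At z = 3 mm: the r=7 cylinder contributes a regular 6-gon of circumradius 7. Overall, the cross-section is a single solid region. The nearest boundary edge runs (7.00, 0.00)→(3.50, 6.06); distance from the point to it = 6.10 mm. The point is not inside any of the regions above, so it lies outside the cross-section (6.10 mm from the nearest boundary).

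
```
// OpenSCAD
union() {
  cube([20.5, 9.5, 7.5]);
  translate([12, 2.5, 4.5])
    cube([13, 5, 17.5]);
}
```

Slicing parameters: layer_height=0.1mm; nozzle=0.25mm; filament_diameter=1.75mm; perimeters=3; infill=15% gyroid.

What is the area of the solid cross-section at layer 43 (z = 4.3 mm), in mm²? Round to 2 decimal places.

At z = 4.3 mm: the cube (footprint 20.5×9.5) is included at this height (area 194.75 mm²); the cube at (12, 2.5) is absent (z outside [4.5, 22]); Taking the union: only the 20.5×9.5 cube is present, so the union is just that shape — area = 194.75 mm². Overall, the cross-section is a single solid region. Net area = 194.75 mm².

194.75 mm²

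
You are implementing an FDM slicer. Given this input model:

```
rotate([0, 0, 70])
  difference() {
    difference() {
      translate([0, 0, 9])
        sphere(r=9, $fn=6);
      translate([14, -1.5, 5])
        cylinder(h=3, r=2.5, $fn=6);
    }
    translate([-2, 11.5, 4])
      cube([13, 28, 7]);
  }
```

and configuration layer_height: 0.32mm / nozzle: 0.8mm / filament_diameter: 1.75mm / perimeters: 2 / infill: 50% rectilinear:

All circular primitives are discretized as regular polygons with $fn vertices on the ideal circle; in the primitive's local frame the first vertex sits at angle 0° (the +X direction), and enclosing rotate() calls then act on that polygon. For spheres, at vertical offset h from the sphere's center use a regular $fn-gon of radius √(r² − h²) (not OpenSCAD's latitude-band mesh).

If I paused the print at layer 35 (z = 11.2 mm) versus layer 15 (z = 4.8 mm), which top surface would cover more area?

layer 35 (z = 11.2 mm)

Layer 35 (z = 11.2): the r=9 sphere contributes a regular 6-gon of circumradius √(9²−2.2²) = 8.727 (area = (6/2)·8.727²·sin(360°/6) = 197.87 mm²); the cylinder at (14, -1.5) does not reach this height (z outside [5, 8]); Subtracting the remaining from the first: none of the subtracted shapes is present at this height, so the r=9 sphere is unchanged — area = 197.87 mm²; the cube at (-2, 11.5) is not intersected at this z (z outside [4, 11]); Taking the first minus the rest: none of the subtracted shapes is present at this height, so that combined region is unchanged — area = 197.87 mm²; (whole slice rotated 70° about Z — lengths, areas and connectivity unchanged). So its area = 197.87 mm². Layer 15 (z = 4.8): the r=9 sphere contributes a regular 6-gon of circumradius √(9²−4.2²) = 7.960 (area = (6/2)·7.960²·sin(360°/6) = 164.61 mm²); the cylinder at (14, -1.5) does not reach this height (z outside [5, 8]); Taking the first minus the rest: none of the subtracted shapes is present at this height, so the r=9 sphere is unchanged — area = 164.61 mm²; the cube at (-2, 11.5) is present — its section is the full 13×28 rectangle (area 364.00 mm²); After the difference (first − rest): starting from the result so far (164.61 mm²), the 13×28 cube at (-2, 11.5) misses the remaining region (no effect) — area = 164.61 mm²; (rotated 70° about Z; rotation is an isometry so areas/perimeters/island counts are preserved). So its area = 164.61 mm². Layer 35 is larger (197.87 vs 164.61 mm²).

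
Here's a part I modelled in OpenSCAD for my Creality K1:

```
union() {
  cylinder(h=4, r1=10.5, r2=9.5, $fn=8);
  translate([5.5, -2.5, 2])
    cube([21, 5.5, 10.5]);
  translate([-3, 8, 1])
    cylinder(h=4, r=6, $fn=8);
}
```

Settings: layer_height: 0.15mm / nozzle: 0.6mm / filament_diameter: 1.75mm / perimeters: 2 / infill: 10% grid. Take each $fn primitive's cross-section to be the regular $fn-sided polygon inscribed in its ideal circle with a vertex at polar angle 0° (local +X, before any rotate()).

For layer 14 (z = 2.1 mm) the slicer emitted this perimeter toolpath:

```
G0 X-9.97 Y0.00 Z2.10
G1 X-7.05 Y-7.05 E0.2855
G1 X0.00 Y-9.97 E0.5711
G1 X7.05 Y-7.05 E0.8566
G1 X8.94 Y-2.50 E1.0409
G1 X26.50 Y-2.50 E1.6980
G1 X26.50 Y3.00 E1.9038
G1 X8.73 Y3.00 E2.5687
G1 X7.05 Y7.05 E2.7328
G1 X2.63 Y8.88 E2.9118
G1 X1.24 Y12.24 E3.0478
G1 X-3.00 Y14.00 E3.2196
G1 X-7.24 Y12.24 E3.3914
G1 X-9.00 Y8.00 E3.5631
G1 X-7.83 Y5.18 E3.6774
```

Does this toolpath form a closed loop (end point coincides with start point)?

no

Start point (G0): (-9.97, 0.00). End point (last G1): the path does not return to the start — open.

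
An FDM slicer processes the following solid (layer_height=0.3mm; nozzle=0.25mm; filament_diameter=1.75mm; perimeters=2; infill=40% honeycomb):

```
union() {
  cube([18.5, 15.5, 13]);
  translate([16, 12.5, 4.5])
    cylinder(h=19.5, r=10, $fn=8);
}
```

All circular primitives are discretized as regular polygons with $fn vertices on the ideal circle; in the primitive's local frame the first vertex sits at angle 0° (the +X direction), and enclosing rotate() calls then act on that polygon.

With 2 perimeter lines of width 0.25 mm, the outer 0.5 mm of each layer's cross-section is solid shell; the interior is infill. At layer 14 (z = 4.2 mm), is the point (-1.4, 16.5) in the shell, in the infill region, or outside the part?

outside

At z = 4.2 mm: the cube (footprint 18.5×15.5) is included at this height; the cylinder at (16, 12.5) is not intersected at this z (z outside [4.5, 24]); Merging all regions: only the 18.5×15.5 cube is present, so the union is just that shape — 1 connected region. Overall, the cross-section is a single solid region. The nearest boundary edge runs (18.50, 15.50)→(0.00, 15.50); distance from the point to it = 1.72 mm. The point is not inside any of the regions above, so it lies outside the cross-section (1.72 mm from the nearest boundary).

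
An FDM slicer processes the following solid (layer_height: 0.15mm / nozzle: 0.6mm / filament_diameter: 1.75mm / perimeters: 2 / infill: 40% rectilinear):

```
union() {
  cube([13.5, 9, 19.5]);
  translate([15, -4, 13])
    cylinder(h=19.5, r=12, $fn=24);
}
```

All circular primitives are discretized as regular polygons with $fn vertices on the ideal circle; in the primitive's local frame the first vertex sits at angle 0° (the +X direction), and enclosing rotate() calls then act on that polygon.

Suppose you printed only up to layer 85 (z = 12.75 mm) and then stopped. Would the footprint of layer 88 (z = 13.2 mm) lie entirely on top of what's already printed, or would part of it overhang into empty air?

Compare the two slices. At z = 12.75: the cube (footprint 13.5×9) is included at this height (area 121.50 mm²); the cylinder at (15, -4) does not reach this height (z outside [13, 32.5]); Merging all regions: only the 13.5×9 cube is present, so the union is just that shape — area = 121.50 mm². At z = 13.2: the 13.5×9 cube contributes its full rectangle (area 121.50 mm²); the cylinder at (15, -4): section is a regular 24-gon, circumradius r=12 (area = (24/2)·12.000²·sin(360°/24) = 447.24 mm²); Taking the union: the regions partially overlap — summed areas 568.74 mm² minus the doubly-counted overlap 53.12 mm² gives 515.62 mm² — area = 515.62 mm². Checking containment: at z = 13.2 the cross-section extends beyond the z = 12.75 cross-section by about 394.12 mm².

part overhangs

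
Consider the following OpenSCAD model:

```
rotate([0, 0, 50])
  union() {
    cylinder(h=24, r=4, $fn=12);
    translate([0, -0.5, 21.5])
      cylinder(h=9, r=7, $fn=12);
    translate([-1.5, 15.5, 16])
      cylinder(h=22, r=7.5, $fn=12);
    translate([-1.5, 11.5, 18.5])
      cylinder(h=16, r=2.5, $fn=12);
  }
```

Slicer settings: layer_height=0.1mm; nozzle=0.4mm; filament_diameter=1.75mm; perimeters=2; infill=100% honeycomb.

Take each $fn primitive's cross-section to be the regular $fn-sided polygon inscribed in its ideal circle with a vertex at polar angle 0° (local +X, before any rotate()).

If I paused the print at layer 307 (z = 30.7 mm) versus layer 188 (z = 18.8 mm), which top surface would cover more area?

layer 188 (z = 18.8 mm)

Layer 307 (z = 30.7): the cylinder is not intersected at this z (z outside [0, 24]); the cylinder at (0, -0.5) does not reach this height (z outside [21.5, 30.5]); the r=7.5 cylinder at (-1.5, 15.5) gives a regular 12-gon of circumradius 7.5 (constant along its height) (area = (12/2)·7.500²·sin(360°/12) = 168.75 mm²); the r=2.5 cylinder at (-1.5, 11.5) contributes a regular 12-gon of circumradius 2.5 (area = (12/2)·2.500²·sin(360°/12) = 18.75 mm²); Combining (union): the r=2.5 cylinder at (-1.5, 11.5) lies entirely inside the r=7.5 cylinder at (-1.5, 15.5), so the union is just the r=7.5 cylinder at (-1.5, 15.5) — area = 168.75 mm²; (rotated 50° about Z; rotation is an isometry so areas/perimeters/island counts are preserved). So its area = 168.75 mm². Layer 188 (z = 18.8): the r=4 cylinder gives a regular 12-gon of circumradius 4 (constant along its height) (area = (12/2)·4.000²·sin(360°/12) = 48.00 mm²); the cylinder at (0, -0.5) is absent (z outside [21.5, 30.5]); the r=7.5 cylinder at (-1.5, 15.5) contributes a regular 12-gon of circumradius 7.5 (area = (12/2)·7.500²·sin(360°/12) = 168.75 mm²); the r=2.5 cylinder at (-1.5, 11.5) contributes a regular 12-gon of circumradius 2.5 (area = (12/2)·2.500²·sin(360°/12) = 18.75 mm²); Merging all regions: the regions partially overlap — summed areas 235.50 mm² minus the doubly-counted overlap 18.75 mm² gives 216.75 mm² — area = 216.75 mm²; (whole slice rotated 50° about Z — lengths, areas and connectivity unchanged). So its area = 216.75 mm². Layer 188 is larger (216.75 vs 168.75 mm²).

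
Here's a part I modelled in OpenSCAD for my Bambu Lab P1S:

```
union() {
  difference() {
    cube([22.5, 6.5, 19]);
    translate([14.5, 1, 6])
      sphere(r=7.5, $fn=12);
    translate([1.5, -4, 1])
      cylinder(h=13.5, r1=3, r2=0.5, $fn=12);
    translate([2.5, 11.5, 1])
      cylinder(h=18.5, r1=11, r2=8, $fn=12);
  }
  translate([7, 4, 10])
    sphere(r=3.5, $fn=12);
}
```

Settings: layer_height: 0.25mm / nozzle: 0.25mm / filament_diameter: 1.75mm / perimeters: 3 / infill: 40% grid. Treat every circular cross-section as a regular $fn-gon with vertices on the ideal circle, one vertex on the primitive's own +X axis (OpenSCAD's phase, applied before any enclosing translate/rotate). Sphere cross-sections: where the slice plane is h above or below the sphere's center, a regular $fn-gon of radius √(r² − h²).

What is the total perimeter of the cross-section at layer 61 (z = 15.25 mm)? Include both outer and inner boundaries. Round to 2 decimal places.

56.27 mm

At z = 15.25 mm: the cube is present — its section is the full 22.5×6.5 rectangle (perimeter 58.00 mm); the sphere at (14.5, 1) does not reach this height (|z−center|=9.250 > r=7.5); the cone at (1.5, -4) is not intersected at this z (z outside [1, 14.5]); the cone at (2.5, 11.5) contributes a regular 12-gon of circumradius 8.689 (interpolated between r1=11 and r2=8 at t=0.770) (perimeter = 2·12·8.689·sin(180°/12) = 53.97 mm); After the difference (first − rest): starting from the 22.5×6.5 cube, the cone at (2.5, 11.5) partially overlaps it — only the 25.07 mm² overlap (of its 226.51 mm²) is removed, clipping the outline — boundary = 56.27 mm; the sphere at (7, 4) is not intersected at this z (|z−center|=5.250 > r=3.5); Taking the union: only that combined region is present, so the union is just that shape — boundary = 56.27 mm. Overall, the cross-section is a single solid region. Total boundary length (outer) = 56.27 mm.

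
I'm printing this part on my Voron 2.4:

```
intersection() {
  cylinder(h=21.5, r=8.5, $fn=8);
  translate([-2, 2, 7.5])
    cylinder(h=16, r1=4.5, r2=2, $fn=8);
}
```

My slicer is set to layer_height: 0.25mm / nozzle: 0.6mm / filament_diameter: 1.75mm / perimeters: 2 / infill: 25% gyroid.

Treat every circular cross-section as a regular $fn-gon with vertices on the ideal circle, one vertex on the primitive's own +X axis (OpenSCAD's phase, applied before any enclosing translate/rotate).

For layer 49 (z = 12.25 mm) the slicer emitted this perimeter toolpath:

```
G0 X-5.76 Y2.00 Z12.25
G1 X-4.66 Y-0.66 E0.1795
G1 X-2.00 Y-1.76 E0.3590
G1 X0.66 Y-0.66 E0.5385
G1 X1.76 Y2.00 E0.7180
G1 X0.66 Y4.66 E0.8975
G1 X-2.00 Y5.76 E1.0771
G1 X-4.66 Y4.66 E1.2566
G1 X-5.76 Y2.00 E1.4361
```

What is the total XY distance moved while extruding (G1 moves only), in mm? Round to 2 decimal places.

Sum the Euclidean lengths of each G1 segment: total = 23.03 mm.

23.03 mm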